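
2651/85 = 2651/85 = 31.19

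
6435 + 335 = 6770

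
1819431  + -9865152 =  - 8045721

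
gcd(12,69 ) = 3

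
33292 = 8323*4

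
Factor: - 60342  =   - 2^1*3^1*89^1*113^1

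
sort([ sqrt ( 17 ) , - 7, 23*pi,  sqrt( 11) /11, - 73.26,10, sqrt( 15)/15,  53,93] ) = [ - 73.26, - 7,sqrt(  15 )/15,  sqrt(11)/11,sqrt( 17),  10,53, 23*pi,93]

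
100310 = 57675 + 42635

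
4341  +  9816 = 14157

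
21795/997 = 21 + 858/997 = 21.86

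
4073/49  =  83 + 6/49= 83.12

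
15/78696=5/26232 = 0.00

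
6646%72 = 22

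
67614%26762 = 14090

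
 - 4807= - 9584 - -4777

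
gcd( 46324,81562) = 2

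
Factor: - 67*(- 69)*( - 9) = - 3^3*23^1*67^1 = - 41607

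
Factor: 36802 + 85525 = 122327^1 =122327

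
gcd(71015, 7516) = 1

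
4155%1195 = 570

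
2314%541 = 150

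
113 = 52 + 61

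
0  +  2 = 2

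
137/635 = 137/635=0.22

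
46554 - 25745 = 20809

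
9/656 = 9/656 = 0.01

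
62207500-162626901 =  - 100419401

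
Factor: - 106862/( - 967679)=2^1*7^1*17^1*23^( - 1)*449^1*42073^ ( - 1) 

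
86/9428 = 43/4714= 0.01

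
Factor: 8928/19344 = 6/13 = 2^1*3^1 *13^( - 1 ) 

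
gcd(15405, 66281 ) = 79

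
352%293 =59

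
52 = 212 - 160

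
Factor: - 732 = -2^2*3^1*61^1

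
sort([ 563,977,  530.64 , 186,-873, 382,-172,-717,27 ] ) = [ - 873,-717,-172,27,186,382,530.64,563, 977 ] 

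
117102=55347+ 61755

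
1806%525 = 231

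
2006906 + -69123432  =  -67116526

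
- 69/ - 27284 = 69/27284  =  0.00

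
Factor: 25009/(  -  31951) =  - 281^1*359^( - 1 )= - 281/359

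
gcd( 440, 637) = 1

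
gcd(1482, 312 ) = 78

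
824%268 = 20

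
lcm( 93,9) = 279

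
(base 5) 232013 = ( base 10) 8383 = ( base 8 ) 20277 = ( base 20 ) 10J3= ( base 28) ajb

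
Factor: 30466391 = 89^1*342319^1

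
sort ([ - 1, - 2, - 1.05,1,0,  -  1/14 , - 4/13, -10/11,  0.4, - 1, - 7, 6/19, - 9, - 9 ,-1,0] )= [ - 9, - 9,-7, - 2  , -1.05, - 1, - 1,- 1, - 10/11,-4/13,- 1/14,0,0, 6/19,0.4, 1]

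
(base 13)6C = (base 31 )2S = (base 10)90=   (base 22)42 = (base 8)132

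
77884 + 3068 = 80952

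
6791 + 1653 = 8444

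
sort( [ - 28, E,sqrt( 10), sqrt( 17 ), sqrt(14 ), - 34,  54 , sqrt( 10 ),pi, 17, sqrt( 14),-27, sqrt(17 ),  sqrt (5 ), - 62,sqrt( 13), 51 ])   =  [ - 62,-34 , - 28, - 27 , sqrt( 5 ),E,pi, sqrt( 10), sqrt( 10), sqrt( 13),  sqrt( 14),sqrt( 14), sqrt( 17 ), sqrt(17),17, 51,  54 ]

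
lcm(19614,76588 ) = 1608348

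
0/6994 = 0 = 0.00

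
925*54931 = 50811175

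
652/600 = 1  +  13/150 = 1.09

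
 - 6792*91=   -  618072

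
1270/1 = 1270  =  1270.00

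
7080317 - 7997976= - 917659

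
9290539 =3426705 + 5863834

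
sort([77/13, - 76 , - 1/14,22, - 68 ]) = [ - 76, - 68 , - 1/14 , 77/13, 22 ]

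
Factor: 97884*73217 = 2^2*3^2*211^1*347^1 * 2719^1 = 7166772828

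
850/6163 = 850/6163=0.14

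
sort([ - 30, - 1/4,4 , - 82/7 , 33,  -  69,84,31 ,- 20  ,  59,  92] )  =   [ - 69, - 30 , - 20, - 82/7, - 1/4, 4 , 31,33 , 59 , 84 , 92]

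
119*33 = 3927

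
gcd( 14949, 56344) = 1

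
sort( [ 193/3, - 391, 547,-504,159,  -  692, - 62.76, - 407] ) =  [ - 692, - 504, - 407 , - 391,  -  62.76,  193/3,159, 547]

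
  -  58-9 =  - 67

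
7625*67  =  510875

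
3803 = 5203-1400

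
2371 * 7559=17922389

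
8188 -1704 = 6484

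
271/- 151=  - 2 + 31/151 =-1.79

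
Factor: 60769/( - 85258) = -67/94= -2^( - 1)*47^( - 1) * 67^1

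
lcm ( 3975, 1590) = 7950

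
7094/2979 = 7094/2979 = 2.38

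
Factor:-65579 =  - 65579^1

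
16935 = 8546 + 8389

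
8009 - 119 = 7890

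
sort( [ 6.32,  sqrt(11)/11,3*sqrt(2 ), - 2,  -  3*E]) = [ - 3*E, - 2,sqrt(11) /11,3*sqrt ( 2 ),6.32 ] 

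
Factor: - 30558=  - 2^1*3^1  *11^1*463^1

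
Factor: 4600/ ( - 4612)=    - 1150/1153 = - 2^1*5^2*23^1*1153^(-1 ) 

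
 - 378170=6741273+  -7119443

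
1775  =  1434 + 341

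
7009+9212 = 16221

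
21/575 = 21/575 = 0.04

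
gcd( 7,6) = 1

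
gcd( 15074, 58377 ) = 1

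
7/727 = 7/727 = 0.01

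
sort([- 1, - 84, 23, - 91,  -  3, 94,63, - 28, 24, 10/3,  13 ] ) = [ - 91, - 84,-28, - 3, - 1, 10/3, 13, 23, 24 , 63,94]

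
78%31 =16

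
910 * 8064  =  7338240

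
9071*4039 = 36637769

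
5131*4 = 20524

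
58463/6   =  9743 +5/6 = 9743.83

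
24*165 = 3960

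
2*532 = 1064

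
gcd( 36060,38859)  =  3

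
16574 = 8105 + 8469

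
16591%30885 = 16591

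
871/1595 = 871/1595 = 0.55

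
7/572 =7/572 =0.01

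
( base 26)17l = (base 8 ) 1557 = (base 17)30c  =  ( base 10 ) 879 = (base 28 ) 13b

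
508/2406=254/1203 = 0.21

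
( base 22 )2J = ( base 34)1t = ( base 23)2h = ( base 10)63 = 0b111111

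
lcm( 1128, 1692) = 3384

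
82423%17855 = 11003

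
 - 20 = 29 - 49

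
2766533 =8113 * 341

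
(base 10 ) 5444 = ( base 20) DC4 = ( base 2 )1010101000100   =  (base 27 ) 7CH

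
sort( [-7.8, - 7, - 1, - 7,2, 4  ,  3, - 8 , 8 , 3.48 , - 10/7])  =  [ - 8, - 7.8, - 7 , - 7 , - 10/7 , - 1,2 , 3, 3.48, 4, 8]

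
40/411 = 40/411 = 0.10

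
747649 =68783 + 678866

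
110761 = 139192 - 28431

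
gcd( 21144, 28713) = 3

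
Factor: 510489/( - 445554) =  - 2^ ( - 1 ) * 7^1*73^1*223^( - 1) = - 511/446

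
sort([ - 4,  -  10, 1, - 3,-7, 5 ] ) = [ - 10,  -  7, - 4, - 3 , 1 , 5]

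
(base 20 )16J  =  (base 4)20123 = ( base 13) 326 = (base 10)539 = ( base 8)1033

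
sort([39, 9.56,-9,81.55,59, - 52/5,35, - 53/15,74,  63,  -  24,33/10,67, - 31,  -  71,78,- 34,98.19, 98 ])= [-71, - 34, - 31 ,-24, - 52/5,-9,-53/15,33/10,9.56,35,39,59, 63,67 , 74, 78,  81.55, 98 , 98.19 ]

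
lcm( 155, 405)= 12555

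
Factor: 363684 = 2^2 * 3^1*30307^1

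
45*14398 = 647910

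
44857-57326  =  -12469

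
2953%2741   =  212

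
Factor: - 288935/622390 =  - 57787/124478 = - 2^(-1 )*109^( - 1)*571^ ( - 1)*57787^1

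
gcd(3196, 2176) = 68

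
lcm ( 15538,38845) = 77690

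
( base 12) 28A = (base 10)394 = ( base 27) EG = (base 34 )BK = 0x18a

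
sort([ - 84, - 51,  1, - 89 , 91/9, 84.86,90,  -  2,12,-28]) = [ - 89,-84, - 51, - 28, - 2,1, 91/9, 12 , 84.86,  90 ] 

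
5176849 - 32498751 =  - 27321902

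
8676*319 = 2767644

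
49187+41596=90783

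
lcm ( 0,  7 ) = 0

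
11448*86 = 984528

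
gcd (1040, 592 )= 16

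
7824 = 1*7824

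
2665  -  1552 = 1113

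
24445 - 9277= 15168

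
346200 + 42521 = 388721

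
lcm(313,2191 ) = 2191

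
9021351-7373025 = 1648326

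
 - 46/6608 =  - 23/3304 = -0.01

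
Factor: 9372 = 2^2*3^1*11^1*71^1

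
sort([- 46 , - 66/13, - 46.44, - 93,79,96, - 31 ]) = [- 93, - 46.44,-46, - 31,  -  66/13,79,96 ] 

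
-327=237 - 564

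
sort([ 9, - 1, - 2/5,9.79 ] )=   [ - 1, - 2/5,9 , 9.79 ]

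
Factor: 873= 3^2*97^1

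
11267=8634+2633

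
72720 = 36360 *2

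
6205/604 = 10 + 165/604 = 10.27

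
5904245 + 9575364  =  15479609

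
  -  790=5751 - 6541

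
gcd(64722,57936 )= 6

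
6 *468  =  2808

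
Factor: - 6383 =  - 13^1*491^1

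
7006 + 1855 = 8861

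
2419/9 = 2419/9 = 268.78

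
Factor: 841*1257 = 1057137 = 3^1*29^2*419^1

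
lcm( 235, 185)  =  8695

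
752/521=752/521= 1.44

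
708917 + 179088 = 888005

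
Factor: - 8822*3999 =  - 35279178 = - 2^1*3^1 * 11^1*31^1*43^1*401^1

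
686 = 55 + 631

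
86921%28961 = 38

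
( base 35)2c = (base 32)2I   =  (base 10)82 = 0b1010010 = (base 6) 214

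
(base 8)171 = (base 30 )41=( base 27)4D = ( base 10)121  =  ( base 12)A1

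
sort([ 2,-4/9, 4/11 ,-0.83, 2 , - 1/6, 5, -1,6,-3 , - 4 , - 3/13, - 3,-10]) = [ - 10 ,-4,-3,-3,-1 ,-0.83, - 4/9, - 3/13,-1/6, 4/11,  2,2 , 5,  6 ] 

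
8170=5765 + 2405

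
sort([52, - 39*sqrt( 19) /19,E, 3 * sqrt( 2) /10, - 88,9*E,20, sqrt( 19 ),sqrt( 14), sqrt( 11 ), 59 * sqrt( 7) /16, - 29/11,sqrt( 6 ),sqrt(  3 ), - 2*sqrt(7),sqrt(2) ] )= [ - 88, - 39*sqrt(19) /19, -2*sqrt(7) , - 29/11,3*  sqrt( 2 ) /10,sqrt( 2 ),  sqrt(3) , sqrt( 6 ), E, sqrt(11 ),sqrt( 14 ) , sqrt( 19),59*sqrt ( 7)/16,20,9*E, 52 ]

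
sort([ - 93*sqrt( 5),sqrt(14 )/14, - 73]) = [ - 93*sqrt (5 ), - 73, sqrt( 14)/14]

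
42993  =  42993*1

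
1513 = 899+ 614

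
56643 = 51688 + 4955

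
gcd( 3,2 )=1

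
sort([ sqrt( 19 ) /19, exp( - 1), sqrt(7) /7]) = [sqrt(19)/19, exp( - 1), sqrt(7 ) /7]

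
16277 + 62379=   78656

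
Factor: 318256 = 2^4*19891^1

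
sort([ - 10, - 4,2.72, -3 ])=[ - 10, - 4, - 3, 2.72 ] 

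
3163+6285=9448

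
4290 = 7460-3170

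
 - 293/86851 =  - 293/86851=- 0.00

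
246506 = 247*998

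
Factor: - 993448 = - 2^3 *124181^1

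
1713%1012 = 701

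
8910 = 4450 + 4460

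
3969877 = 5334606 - 1364729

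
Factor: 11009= 101^1*109^1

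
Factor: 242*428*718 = 2^4*11^2*107^1*359^1 = 74367568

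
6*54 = 324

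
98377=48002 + 50375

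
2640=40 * 66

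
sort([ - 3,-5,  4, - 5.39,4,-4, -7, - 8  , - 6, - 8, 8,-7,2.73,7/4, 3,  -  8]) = [ - 8,-8, - 8, - 7, - 7, - 6,  -  5.39,-5,  -  4, - 3, 7/4 , 2.73, 3, 4,4, 8]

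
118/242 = 59/121 =0.49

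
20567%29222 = 20567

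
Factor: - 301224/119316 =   -  154/61 = -2^1 * 7^1 *11^1*61^( - 1)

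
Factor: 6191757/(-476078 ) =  - 2^( -1)*3^2 * 11^1*13^1 * 17^1 * 283^1*238039^( - 1)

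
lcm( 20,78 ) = 780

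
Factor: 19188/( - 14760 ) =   -  13/10 = -2^( - 1)*5^ (  -  1)*13^1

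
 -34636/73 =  - 475 + 39/73 = - 474.47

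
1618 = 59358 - 57740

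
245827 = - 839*(  -  293)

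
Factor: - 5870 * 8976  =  -52689120 =- 2^5*3^1*5^1*11^1*17^1*587^1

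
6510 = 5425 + 1085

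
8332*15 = 124980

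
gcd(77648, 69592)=8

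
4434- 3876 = 558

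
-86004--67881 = -18123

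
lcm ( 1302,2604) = 2604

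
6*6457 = 38742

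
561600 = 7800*72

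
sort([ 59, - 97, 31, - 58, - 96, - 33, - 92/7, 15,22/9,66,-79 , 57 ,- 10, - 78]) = [ - 97, - 96, - 79, - 78, - 58,  -  33,-92/7, - 10,22/9,15, 31, 57, 59, 66 ] 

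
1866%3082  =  1866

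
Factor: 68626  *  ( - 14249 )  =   - 977851874  =  - 2^1*14249^1*34313^1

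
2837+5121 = 7958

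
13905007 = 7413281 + 6491726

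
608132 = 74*8218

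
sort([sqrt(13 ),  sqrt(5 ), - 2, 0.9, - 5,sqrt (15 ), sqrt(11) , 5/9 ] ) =[ - 5, - 2,5/9, 0.9, sqrt(5), sqrt(11), sqrt (13) , sqrt( 15) ] 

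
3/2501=3/2501 = 0.00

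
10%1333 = 10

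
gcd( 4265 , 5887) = 1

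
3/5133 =1/1711=0.00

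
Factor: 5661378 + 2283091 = 7944469 = 13^1 * 611113^1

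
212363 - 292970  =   - 80607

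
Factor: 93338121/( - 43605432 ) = - 31112707/14535144 = -  2^(- 3 )*3^( - 2 )*13^(-1)*53^(-1)*293^ (  -  1 )*31112707^1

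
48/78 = 8/13 =0.62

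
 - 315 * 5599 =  - 1763685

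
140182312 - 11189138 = 128993174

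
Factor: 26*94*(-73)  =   - 178412 =- 2^2*13^1*47^1*73^1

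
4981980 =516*9655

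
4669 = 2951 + 1718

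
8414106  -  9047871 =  - 633765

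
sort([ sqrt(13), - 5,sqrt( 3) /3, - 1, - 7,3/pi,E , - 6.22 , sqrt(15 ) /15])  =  [ - 7,- 6.22, - 5, - 1,sqrt(15)/15,sqrt (3 )/3,3/pi,E,sqrt(13)]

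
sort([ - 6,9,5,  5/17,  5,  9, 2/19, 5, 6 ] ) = [ - 6 , 2/19 , 5/17, 5, 5, 5, 6, 9,  9 ]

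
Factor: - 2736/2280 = -2^1*3^1*5^( - 1) = - 6/5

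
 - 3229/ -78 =41 + 31/78 = 41.40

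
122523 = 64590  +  57933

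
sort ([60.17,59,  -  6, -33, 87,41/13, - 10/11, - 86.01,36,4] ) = [  -  86.01 , - 33, - 6, - 10/11,41/13,4, 36, 59,  60.17,87]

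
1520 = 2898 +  - 1378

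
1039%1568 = 1039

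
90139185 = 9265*9729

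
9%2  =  1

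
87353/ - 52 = - 1680 + 7/52 = - 1679.87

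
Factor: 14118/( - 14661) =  - 2^1 * 3^( - 3 )*13^1 = - 26/27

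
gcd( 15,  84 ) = 3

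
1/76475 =1/76475 = 0.00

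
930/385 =186/77 = 2.42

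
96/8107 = 96/8107 = 0.01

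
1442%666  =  110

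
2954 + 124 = 3078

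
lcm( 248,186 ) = 744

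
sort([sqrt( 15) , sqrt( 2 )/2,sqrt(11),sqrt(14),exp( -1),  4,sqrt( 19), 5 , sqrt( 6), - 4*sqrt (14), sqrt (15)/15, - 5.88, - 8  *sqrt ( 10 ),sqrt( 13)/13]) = [ - 8*sqrt (10),- 4*sqrt(14), - 5.88,sqrt( 15)/15,sqrt( 13 ) /13, exp( - 1 ), sqrt( 2)/2, sqrt(6 ), sqrt( 11) , sqrt (14 ), sqrt(15),4, sqrt(19),  5]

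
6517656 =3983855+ 2533801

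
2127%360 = 327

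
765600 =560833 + 204767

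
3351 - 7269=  - 3918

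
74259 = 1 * 74259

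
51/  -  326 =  - 51/326 = -0.16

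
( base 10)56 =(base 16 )38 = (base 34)1M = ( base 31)1P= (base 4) 320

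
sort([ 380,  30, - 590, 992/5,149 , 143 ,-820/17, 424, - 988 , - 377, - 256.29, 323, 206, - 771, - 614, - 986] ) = [ - 988, - 986, - 771, - 614, - 590, - 377, - 256.29, - 820/17, 30,143,149,992/5,206 , 323, 380, 424] 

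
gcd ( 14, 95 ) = 1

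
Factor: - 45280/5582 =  - 22640/2791 = -  2^4*5^1*283^1*2791^( - 1 )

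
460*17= 7820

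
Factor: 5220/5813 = 2^2*3^2*5^1 * 29^1*5813^( - 1 ) 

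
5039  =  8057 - 3018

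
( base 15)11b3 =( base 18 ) BB6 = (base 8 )7270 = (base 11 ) 2916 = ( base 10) 3768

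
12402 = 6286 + 6116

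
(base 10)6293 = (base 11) 4801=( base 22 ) d01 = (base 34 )5f3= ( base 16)1895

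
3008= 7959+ - 4951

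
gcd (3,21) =3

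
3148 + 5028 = 8176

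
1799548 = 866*2078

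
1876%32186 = 1876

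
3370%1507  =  356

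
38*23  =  874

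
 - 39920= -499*80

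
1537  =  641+896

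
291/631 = 291/631= 0.46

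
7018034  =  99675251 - 92657217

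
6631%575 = 306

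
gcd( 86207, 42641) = 1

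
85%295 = 85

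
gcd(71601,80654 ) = 823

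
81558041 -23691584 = 57866457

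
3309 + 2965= 6274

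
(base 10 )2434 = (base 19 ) 6E2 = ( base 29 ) 2pr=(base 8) 4602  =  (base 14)c5c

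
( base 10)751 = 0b1011101111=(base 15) 351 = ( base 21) 1eg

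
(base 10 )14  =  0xe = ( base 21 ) e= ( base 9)15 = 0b1110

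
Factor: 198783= 3^2*13^1*1699^1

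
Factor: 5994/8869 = 2^1*3^4*7^(-2 )* 37^1 * 181^( - 1)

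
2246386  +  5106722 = 7353108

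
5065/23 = 5065/23 = 220.22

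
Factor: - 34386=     -  2^1*3^1*11^1*521^1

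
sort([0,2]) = [ 0, 2 ]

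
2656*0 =0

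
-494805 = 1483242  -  1978047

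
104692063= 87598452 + 17093611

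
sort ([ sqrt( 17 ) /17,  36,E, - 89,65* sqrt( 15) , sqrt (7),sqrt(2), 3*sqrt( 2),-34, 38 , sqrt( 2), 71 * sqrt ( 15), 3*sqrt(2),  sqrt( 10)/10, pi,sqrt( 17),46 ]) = [-89,  -  34, sqrt(17)/17, sqrt(10 )/10, sqrt(2 ),  sqrt( 2),sqrt(7),E, pi , sqrt(17), 3*sqrt (2),3*sqrt ( 2), 36, 38, 46 , 65*sqrt(15) , 71*sqrt (15)]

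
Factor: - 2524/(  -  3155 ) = 4/5 = 2^2*5^ (  -  1)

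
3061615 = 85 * 36019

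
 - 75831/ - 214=75831/214  =  354.35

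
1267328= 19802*64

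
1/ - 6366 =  - 1+6365/6366=-0.00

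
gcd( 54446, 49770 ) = 14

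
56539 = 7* 8077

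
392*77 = 30184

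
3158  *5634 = 17792172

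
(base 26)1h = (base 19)25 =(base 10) 43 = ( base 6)111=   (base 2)101011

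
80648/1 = 80648 = 80648.00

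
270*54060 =14596200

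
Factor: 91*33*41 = 3^1*7^1*11^1 * 13^1*41^1 = 123123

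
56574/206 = 274+65/103 = 274.63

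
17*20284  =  344828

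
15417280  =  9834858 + 5582422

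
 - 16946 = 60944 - 77890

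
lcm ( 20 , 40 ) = 40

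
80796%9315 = 6276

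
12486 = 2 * 6243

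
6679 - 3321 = 3358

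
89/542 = 89/542 = 0.16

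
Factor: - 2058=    - 2^1 * 3^1*7^3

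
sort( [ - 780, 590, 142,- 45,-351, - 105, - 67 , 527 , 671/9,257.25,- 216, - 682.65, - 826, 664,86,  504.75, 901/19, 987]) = [ - 826, - 780, - 682.65, - 351 , - 216, - 105, - 67, - 45,901/19,671/9 , 86, 142,257.25, 504.75,527, 590,664,987 ]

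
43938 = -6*( - 7323)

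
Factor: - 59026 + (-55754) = - 114780=-2^2*3^1*5^1*1913^1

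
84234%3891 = 2523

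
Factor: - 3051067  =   - 59^1*  51713^1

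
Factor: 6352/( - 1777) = - 2^4*397^1*1777^( - 1)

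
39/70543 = 39/70543 = 0.00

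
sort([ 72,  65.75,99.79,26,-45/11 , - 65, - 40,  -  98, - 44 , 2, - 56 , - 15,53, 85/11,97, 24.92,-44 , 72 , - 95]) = [  -  98 , - 95, - 65,  -  56 , - 44, - 44,-40 , - 15, - 45/11, 2,85/11,  24.92,26, 53,65.75,72 , 72,97,99.79]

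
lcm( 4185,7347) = 330615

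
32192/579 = 55 + 347/579 =55.60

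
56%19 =18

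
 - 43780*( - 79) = 3458620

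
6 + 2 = 8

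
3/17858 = 3/17858 = 0.00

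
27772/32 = 867 + 7/8= 867.88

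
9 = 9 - 0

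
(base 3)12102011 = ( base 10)3946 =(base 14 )161C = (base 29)4k2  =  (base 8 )7552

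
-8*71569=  - 572552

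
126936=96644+30292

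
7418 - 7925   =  -507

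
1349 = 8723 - 7374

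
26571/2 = 26571/2 = 13285.50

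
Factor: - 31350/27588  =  -25/22 = - 2^ ( - 1)*5^2*11^(  -  1) 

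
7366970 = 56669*130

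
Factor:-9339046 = -2^1 *4669523^1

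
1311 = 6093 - 4782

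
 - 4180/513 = - 220/27=- 8.15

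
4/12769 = 4/12769 = 0.00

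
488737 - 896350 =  - 407613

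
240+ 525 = 765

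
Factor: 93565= 5^1*18713^1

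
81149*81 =6573069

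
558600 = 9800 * 57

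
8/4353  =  8/4353  =  0.00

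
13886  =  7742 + 6144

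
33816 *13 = 439608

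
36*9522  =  342792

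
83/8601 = 83/8601 = 0.01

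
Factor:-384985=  - 5^1*37^1*2081^1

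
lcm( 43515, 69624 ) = 348120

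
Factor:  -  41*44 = -2^2 *11^1 * 41^1 =- 1804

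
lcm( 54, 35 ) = 1890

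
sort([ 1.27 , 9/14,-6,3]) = [ - 6, 9/14,  1.27, 3] 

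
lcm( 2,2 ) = 2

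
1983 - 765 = 1218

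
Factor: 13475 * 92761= 1249954475= 5^2*7^2*11^1*92761^1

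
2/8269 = 2/8269 = 0.00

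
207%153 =54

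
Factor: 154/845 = 2^1*5^( - 1)*7^1*11^1*13^( - 2)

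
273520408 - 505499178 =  - 231978770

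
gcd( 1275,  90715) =5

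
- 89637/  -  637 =89637/637 = 140.72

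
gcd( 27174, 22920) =6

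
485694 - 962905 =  -477211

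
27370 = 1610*17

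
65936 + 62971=128907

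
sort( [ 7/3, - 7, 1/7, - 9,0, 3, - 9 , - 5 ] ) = [ - 9, - 9,-7 ,- 5,0,1/7,7/3,3 ] 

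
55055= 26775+28280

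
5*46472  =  232360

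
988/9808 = 247/2452 = 0.10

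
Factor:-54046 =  - 2^1*61^1*443^1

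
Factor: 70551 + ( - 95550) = -24999 = -3^1*13^1 * 641^1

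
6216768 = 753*8256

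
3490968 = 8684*402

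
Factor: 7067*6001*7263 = 308017053621 = 3^3 * 17^1*37^1*191^1 * 269^1 * 353^1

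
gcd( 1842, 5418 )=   6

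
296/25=296/25 = 11.84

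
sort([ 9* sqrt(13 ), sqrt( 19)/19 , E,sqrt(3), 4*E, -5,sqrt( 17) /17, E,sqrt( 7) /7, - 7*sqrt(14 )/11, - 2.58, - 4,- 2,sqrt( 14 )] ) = [ - 5,-4, - 2.58, - 7*sqrt(14) /11, - 2, sqrt(19 ) /19,sqrt ( 17)/17,sqrt(7 ) /7,sqrt( 3), E,E, sqrt( 14), 4*E,9*sqrt(13)] 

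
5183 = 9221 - 4038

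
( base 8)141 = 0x61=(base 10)97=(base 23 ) 45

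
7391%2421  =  128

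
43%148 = 43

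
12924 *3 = 38772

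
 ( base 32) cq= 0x19a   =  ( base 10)410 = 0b110011010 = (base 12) 2a2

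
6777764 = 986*6874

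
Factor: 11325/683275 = 3^1*181^(-1)=3/181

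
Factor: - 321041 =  - 7^1*45863^1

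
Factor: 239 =239^1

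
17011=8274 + 8737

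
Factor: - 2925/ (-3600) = 13/16=2^( - 4)*13^1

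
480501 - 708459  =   - 227958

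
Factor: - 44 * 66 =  -2^3 * 3^1 * 11^2 = - 2904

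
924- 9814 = -8890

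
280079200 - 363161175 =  - 83081975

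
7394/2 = 3697 = 3697.00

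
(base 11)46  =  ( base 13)3b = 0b110010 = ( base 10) 50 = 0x32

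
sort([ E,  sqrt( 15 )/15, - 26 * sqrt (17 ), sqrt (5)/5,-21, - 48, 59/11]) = [ - 26*sqrt( 17), - 48, - 21,sqrt( 15)/15,sqrt(5)/5,  E, 59/11]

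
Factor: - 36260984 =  - 2^3*199^1*22777^1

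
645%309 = 27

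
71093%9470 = 4803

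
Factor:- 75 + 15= - 2^2*3^1*5^1 = -  60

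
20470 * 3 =61410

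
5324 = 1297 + 4027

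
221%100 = 21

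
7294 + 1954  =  9248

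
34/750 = 17/375 = 0.05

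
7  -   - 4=11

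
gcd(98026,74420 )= 2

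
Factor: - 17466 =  - 2^1 * 3^1*41^1*71^1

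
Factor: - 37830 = -2^1 * 3^1* 5^1 * 13^1*97^1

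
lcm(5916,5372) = 467364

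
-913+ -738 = - 1651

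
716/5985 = 716/5985 = 0.12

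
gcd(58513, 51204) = 1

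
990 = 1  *990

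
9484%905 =434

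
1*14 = 14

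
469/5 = 93 + 4/5 = 93.80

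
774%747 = 27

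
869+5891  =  6760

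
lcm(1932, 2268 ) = 52164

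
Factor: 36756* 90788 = 3337003728=2^4*3^2*1021^1*22697^1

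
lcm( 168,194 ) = 16296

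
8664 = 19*456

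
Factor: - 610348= - 2^2*53^1*2879^1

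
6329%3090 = 149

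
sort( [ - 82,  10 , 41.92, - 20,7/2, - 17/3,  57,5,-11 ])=[-82,-20, - 11,- 17/3,7/2,5,10,41.92,57 ]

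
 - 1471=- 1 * 1471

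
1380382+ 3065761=4446143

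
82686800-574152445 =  - 491465645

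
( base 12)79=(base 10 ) 93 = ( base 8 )135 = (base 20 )4D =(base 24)3l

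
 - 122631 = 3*( - 40877)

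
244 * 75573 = 18439812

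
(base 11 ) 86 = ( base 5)334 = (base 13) 73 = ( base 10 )94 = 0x5e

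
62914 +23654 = 86568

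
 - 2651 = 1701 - 4352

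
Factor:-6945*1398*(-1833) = 2^1*3^3*5^1*13^1*47^1*233^1*463^1 = 17796798630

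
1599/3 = 533=533.00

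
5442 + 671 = 6113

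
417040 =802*520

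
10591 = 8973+1618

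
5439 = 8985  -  3546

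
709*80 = 56720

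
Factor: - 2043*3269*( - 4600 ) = 30721408200  =  2^3*3^2 *5^2*7^1*23^1 * 227^1*467^1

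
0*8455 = 0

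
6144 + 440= 6584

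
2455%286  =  167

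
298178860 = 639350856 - 341171996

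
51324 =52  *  987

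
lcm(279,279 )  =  279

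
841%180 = 121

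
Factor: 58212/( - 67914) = -2^1*3^1*7^(-1) =-6/7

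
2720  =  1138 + 1582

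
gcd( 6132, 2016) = 84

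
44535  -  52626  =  -8091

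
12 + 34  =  46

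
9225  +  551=9776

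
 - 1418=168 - 1586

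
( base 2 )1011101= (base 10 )93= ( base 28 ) 39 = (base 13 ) 72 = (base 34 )2p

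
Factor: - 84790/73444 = - 695/602 = - 2^( - 1 )*5^1*7^( - 1)*43^(  -  1 ) * 139^1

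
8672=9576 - 904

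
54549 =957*57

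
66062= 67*986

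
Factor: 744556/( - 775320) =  - 186139/193830 = - 2^( -1)*3^( - 1)*5^( - 1)*7^( - 1)*13^( - 1 )*23^1*71^(  -  1)*8093^1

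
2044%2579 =2044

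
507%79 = 33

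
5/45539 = 5/45539 = 0.00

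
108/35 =3 + 3/35 =3.09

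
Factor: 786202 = 2^1*53^1*7417^1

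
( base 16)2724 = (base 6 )114220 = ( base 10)10020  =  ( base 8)23444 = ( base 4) 2130210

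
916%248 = 172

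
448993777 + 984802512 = 1433796289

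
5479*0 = 0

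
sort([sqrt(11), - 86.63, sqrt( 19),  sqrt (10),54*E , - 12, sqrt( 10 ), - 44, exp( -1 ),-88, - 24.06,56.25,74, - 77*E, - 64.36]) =[ -77*E, - 88,  -  86.63, - 64.36, -44,  -  24.06, - 12, exp(-1),sqrt (10 ), sqrt( 10),sqrt(11 ), sqrt( 19), 56.25, 74, 54*E ]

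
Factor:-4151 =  - 7^1*593^1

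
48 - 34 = 14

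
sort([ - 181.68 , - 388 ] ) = [-388,  -  181.68]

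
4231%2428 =1803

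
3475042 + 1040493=4515535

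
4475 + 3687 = 8162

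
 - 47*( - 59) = 2773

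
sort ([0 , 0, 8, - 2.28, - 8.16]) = [  -  8.16,-2.28,0, 0, 8] 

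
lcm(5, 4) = 20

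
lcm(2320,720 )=20880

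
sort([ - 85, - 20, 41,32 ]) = [ - 85, - 20,32,  41] 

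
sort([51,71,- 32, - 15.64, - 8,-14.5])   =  [ - 32, - 15.64 , - 14.5,-8,51,71]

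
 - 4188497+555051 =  - 3633446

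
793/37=793/37 = 21.43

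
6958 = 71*98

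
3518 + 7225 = 10743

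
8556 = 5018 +3538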